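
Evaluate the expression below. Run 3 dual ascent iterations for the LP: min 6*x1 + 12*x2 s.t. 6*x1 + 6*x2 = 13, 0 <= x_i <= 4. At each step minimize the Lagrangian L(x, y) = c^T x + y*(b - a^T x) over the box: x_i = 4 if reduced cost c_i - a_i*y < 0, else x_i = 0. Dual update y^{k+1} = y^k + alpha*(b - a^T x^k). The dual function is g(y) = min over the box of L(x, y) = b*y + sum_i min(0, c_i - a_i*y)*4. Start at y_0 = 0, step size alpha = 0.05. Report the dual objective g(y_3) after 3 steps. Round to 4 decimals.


Dual ascent for LP: min 6*x1 + 12*x2, 6*x1 + 6*x2 = 13, 0 <= x_i <= 4
Step 1: y^k = 0.0, reduced costs: (6.0, 12.0)
  x^k = (0.0, 0.0), subgradient = b - a^T x = 13.0
  y^{k+1} = 0.0 + 0.05*13.0 = 0.65
Step 2: y^k = 0.65, reduced costs: (2.1, 8.1)
  x^k = (0.0, 0.0), subgradient = b - a^T x = 13.0
  y^{k+1} = 0.65 + 0.05*13.0 = 1.3
Step 3: y^k = 1.3, reduced costs: (-1.8, 4.2)
  x^k = (4.0, 0.0), subgradient = b - a^T x = -11.0
  y^{k+1} = 1.3 + 0.05*-11.0 = 0.75
Dual objective at y_3 = 0.75: reduced costs (1.5, 7.5), box minimizer x = (0.0, 0.0)
g(y_3) = b*y + (c1 - a1*y)*x1 + (c2 - a2*y)*x2 = 13*0.75 + 1.5*0.0 + 7.5*0.0 = 9.75 + 0.0 + 0.0 = 9.75


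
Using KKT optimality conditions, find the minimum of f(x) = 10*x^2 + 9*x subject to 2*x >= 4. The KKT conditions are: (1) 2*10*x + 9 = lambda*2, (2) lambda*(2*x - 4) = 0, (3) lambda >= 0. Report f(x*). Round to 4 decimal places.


Step 1: Try lambda = 0 (constraint inactive).
x_unc = -9/(2*10) = -0.45
Check: 2*-0.45 = -0.9 < 4 -- violated!
Step 2: Constraint must be active: 2*x = 4
x* = 4/2 = 2.0
lambda = (2*10*2.0 + 9)/2 = 24.5
Step 3: Compute optimal value.
f(x*) = 10*2.0^2 + 9*2.0 = 58.0


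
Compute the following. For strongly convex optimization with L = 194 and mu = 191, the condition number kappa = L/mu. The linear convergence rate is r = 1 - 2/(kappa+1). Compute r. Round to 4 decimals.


Step 1: Compute the condition number.
kappa = L/mu = 194/191 = 1.0157
Step 2: Compute the convergence rate.
r = 1 - 2/(kappa + 1) = 1 - 2*mu/(L + mu) = (L - mu)/(L + mu) = 3/385 = 0.0078


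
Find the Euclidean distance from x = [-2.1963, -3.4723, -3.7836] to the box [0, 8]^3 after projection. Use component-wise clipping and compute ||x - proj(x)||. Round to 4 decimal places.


Project each component onto [0, 8].
clip(-2.1963) = 0.0, clip(-3.4723) = 0.0, clip(-3.7836) = 0.0
Projection = [0.0, 0.0, 0.0]
Squared diffs: [4.8237, 12.0569, 14.3156]
Distance = sqrt(31.1962) = 5.5854


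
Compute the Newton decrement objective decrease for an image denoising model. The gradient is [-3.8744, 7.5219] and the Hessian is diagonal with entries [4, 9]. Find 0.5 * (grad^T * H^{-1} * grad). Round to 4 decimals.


Step 1: H is diagonal, so H^(-1) * g = [-0.9686, 0.8358].
Step 2: g^T H^(-1) g = sum_i g_i^2 / H_ii
  = (-3.8744)^2/4 + (7.5219)^2/9
  = 3.7527 + 6.2866 = 10.0393
Step 3: Objective decrease = 0.5 * g^T H^(-1) g = 5.0196


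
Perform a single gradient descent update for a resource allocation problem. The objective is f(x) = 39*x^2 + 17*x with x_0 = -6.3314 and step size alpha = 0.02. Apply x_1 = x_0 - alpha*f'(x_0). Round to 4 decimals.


We compute the gradient at x_0 and apply the update.
f'(x) = 78*x + 17
f'(-6.3314) = 78*-6.3314 + 17 = -476.8492
x_1 = -6.3314 - 0.02*-476.8492 = 3.2056


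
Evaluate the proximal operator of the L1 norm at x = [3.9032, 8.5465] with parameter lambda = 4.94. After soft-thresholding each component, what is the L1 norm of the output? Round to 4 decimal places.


Soft-thresholding with lambda = 4.94:
prox(3.9032) = sign(3.9032)*max(|3.9032| - 4.94, 0) = 0.0
prox(8.5465) = sign(8.5465)*max(|8.5465| - 4.94, 0) = 3.6065
prox(x) = [0.0, 3.6065]
||prox(x)||_1 = 0.0 + 3.6065 = 3.6065


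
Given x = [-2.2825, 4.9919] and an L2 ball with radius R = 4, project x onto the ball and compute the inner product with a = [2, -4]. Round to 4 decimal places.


Step 1: Compute ||x|| (intermediates to 6 decimals).
||x|| = sqrt((-2.2825)^2 + 4.9919^2) = 5.488977
Step 2: Project.
Since ||x|| > R, scale = R/||x|| = 4/5.488977 = 0.728733, proj(x) = scale * x
proj(x) = [-1.663333, 3.637762]
Step 3: Dot product.
a^T * proj(x) = 2*(-1.663333) - 4*3.637762 = -17.8777


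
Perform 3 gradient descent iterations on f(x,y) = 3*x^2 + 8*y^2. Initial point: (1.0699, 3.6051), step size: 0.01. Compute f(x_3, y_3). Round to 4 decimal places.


Gradient descent on f(x,y) = 3*x^2 + 8*y^2.
Starting point: (1.0699, 3.6051), alpha = 0.01
Step 1: grad_x = 2*3*1.0699 = 6.4194, grad_y = 2*8*3.6051 = 57.6816
  x_1 = 1.0699 - 0.01*6.4194 = 1.0057
  y_1 = 3.6051 - 0.01*57.6816 = 3.0283
Step 2: grad_x = 2*3*1.0057 = 6.0342, grad_y = 2*8*3.0283 = 48.4525
  x_2 = 1.0057 - 0.01*6.0342 = 0.9454
  y_2 = 3.0283 - 0.01*48.4525 = 2.5438
Step 3: grad_x = 2*3*0.9454 = 5.6722, grad_y = 2*8*2.5438 = 40.7001
  x_3 = 0.9454 - 0.01*5.6722 = 0.8886
  y_3 = 2.5438 - 0.01*40.7001 = 2.1368
f(0.8886, 2.1368) = 3*0.8886^2 + 8*2.1368^2 = 38.8949


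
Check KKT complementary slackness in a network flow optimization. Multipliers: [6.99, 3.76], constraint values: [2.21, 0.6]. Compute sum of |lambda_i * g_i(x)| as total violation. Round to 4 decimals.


KKT complementary slackness check:
lambda_1 * g_1 = 6.99 * 2.21 = 15.4479
lambda_2 * g_2 = 3.76 * 0.6 = 2.256
Total violation = 15.4479 + 2.256 = 17.7039


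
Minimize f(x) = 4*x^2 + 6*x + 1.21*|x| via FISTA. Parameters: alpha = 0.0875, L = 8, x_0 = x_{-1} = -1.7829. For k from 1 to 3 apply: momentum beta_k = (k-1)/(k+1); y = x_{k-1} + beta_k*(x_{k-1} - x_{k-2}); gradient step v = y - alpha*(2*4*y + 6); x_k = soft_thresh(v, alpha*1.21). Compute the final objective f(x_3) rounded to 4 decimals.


FISTA on f(x) = 4*x^2 + 6*x + 1.21*|x|
L = 8, alpha = 0.0875
Iteration 1: beta = 0.0, y = -1.7829 + 0.0*(-1.7829 + 1.7829) = -1.7829
  grad(y) = -8.2632, v = y - alpha*grad = -1.0599
  prox(v) = soft_thresh(-1.0599, 0.1059) = -0.954
Iteration 2: beta = 0.3333, y = -0.954 + 0.3333*(-0.954 + 1.7829) = -0.6777
  grad(y) = 0.5785, v = y - alpha*grad = -0.7283
  prox(v) = soft_thresh(-0.7283, 0.1059) = -0.6224
Iteration 3: beta = 0.5, y = -0.6224 + 0.5*(-0.6224 + 0.954) = -0.4567
  grad(y) = 2.3468, v = y - alpha*grad = -0.662
  prox(v) = soft_thresh(-0.662, 0.1059) = -0.5561
f(x_3) = 4*(-0.5561)^2 + 6*(-0.5561) + 1.21*|-0.5561| = -1.4267


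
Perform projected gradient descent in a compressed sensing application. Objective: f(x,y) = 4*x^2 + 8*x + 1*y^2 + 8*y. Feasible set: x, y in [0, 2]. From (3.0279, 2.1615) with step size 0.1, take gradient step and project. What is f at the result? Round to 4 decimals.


Step 1: Compute gradient at (3.0279, 2.1615).
grad_x = 2*4*3.0279 + 8 = 32.2232
grad_y = 2*1*2.1615 + 8 = 12.323
Step 2: Gradient step.
x_raw = 3.0279 - 0.1*32.2232 = -0.1944
y_raw = 2.1615 - 0.1*12.323 = 0.9292
Step 3: Project onto [0, 2].
x_proj = clip(-0.1944) = 0.0
y_proj = clip(0.9292) = 0.9292
Step 4: Evaluate f.
f(0.0, 0.9292) = 8.297


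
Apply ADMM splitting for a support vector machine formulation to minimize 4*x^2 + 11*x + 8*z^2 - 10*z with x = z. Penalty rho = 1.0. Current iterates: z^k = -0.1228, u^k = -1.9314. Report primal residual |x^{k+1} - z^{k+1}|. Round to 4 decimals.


ADMM iteration with rho = 1.0, z^k = -0.1228, u^k = -1.9314
Step 1: x-update.
Minimize 4*x^2 + 11*x + (1.0/2)*(x + 0.1228 - 1.9314)^2
FOC: (2*4 + 1.0)*x = -11 + 1.0*(-0.1228 + 1.9314)
x^{k+1} = -1.0213
Step 2: z-update.
Minimize 8*z^2 - 10*z + (1.0/2)*(-1.0213 - z - 1.9314)^2
FOC: (2*8 + 1.0)*z = 10 + 1.0*(-1.0213 - 1.9314)
z^{k+1} = 0.4145
Step 3: u-update.
u^{k+1} = -1.9314 - 1.0213 - 0.4145 = -3.3672
Step 4: Primal residual = |-1.0213 - 0.4145| = 1.4358


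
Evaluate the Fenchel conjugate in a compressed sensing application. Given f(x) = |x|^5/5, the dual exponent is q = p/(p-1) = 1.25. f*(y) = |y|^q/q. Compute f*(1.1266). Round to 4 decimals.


The conjugate exponent q satisfies 1/p + 1/q = 1.
p = 5, so q = 5/(5 - 1) = 1.25
|y|^q = 1.1266^1.25 = 1.1607
f*(1.1266) = 1.1607 / 1.25 = 0.9285


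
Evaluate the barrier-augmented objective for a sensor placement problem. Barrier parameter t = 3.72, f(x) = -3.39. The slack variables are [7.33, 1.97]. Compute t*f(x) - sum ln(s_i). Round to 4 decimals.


Step 1: Compute log-barrier.
ln values: [1.992, 0.678]
phi = -(1.992 + 0.678) = -2.67
Step 2: Compute augmented objective.
t*f(x) = 3.72*-3.39 = -12.6108
Total = -12.6108 - 2.67 = -15.2808


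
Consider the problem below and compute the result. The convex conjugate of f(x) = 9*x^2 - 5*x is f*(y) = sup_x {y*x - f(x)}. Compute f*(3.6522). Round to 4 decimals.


f*(y) = sup_x {y*x - a*x^2 - b*x} = sup_x {(y-b)*x - a*x^2}
FOC: (y - b) - 2a*x = 0 => x* = (y - b)/(2a)
x* = (3.6522 + 5)/(2*9) = 0.4807
f*(3.6522) = (y-b)^2/(4a) = (3.6522 + 5)^2/(4*9)
= 74.8606/36 = 2.0795


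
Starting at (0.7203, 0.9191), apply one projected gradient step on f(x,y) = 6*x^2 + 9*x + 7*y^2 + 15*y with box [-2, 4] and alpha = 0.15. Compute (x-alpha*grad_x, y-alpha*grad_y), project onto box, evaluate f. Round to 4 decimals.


Step 1: Compute gradient at (0.7203, 0.9191).
grad_x = 2*6*0.7203 + 9 = 17.6436
grad_y = 2*7*0.9191 + 15 = 27.8674
Step 2: Gradient step.
x_raw = 0.7203 - 0.15*17.6436 = -1.9262
y_raw = 0.9191 - 0.15*27.8674 = -3.261
Step 3: Project onto [-2, 4].
x_proj = clip(-1.9262) = -1.9262
y_proj = clip(-3.261) = -2.0
Step 4: Evaluate f.
f(-1.9262, -2.0) = 2.9262


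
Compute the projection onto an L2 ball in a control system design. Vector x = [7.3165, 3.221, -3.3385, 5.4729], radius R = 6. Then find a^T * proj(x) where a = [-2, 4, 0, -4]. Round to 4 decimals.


Step 1: Compute ||x|| (intermediates to 6 decimals).
||x|| = sqrt(7.3165^2 + 3.221^2 + (-3.3385)^2 + 5.4729^2) = 10.247157
Step 2: Project.
Since ||x|| > R, scale = R/||x|| = 6/10.247157 = 0.585528, proj(x) = scale * x
proj(x) = [4.284016, 1.885986, -1.954785, 3.204536]
Step 3: Dot product.
a^T * proj(x) = -2*4.284016 + 4*1.885986 + 0*(-1.954785) - 4*3.204536 = -13.8422


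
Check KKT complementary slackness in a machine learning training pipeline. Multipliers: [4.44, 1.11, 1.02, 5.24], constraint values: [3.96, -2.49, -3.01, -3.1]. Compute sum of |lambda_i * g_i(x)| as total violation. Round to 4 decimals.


KKT complementary slackness check:
lambda_1 * g_1 = 4.44 * 3.96 = 17.5824
lambda_2 * g_2 = 1.11 * -2.49 = -2.7639
lambda_3 * g_3 = 1.02 * -3.01 = -3.0702
lambda_4 * g_4 = 5.24 * -3.1 = -16.244
Total violation = 17.5824 + 2.7639 + 3.0702 + 16.244 = 39.6605


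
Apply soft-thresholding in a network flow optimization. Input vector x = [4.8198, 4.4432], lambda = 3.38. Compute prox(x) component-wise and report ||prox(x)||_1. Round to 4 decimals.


Soft-thresholding with lambda = 3.38:
prox(4.8198) = sign(4.8198)*max(|4.8198| - 3.38, 0) = 1.4398
prox(4.4432) = sign(4.4432)*max(|4.4432| - 3.38, 0) = 1.0632
prox(x) = [1.4398, 1.0632]
||prox(x)||_1 = 1.4398 + 1.0632 = 2.503


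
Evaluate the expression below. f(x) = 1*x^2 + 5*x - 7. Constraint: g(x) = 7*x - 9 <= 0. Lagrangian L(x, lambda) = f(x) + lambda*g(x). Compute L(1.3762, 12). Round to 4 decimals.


Step 1: Evaluate f(x).
f(1.3762) = 1*1.3762^2 + 5*1.3762 - 7 = 1.7749
Step 2: Evaluate g(x).
g(1.3762) = 7*1.3762 - 9 = 0.6334
Step 3: Compute Lagrangian.
L = 1.7749 + 12*0.6334 = 9.3757


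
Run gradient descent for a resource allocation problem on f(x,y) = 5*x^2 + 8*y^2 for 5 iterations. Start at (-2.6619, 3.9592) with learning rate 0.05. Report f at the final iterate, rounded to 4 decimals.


Gradient descent on f(x,y) = 5*x^2 + 8*y^2.
Starting point: (-2.6619, 3.9592), alpha = 0.05
Step 1: grad_x = 2*5*-2.6619 = -26.619, grad_y = 2*8*3.9592 = 63.3472
  x_1 = -2.6619 - 0.05*-26.619 = -1.331
  y_1 = 3.9592 - 0.05*63.3472 = 0.7918
Step 2: grad_x = 2*5*-1.331 = -13.3095, grad_y = 2*8*0.7918 = 12.6694
  x_2 = -1.331 - 0.05*-13.3095 = -0.6655
  y_2 = 0.7918 - 0.05*12.6694 = 0.1584
Step 3: grad_x = 2*5*-0.6655 = -6.6548, grad_y = 2*8*0.1584 = 2.5339
  x_3 = -0.6655 - 0.05*-6.6548 = -0.3327
  y_3 = 0.1584 - 0.05*2.5339 = 0.0317
Step 4: grad_x = 2*5*-0.3327 = -3.3274, grad_y = 2*8*0.0317 = 0.5068
  x_4 = -0.3327 - 0.05*-3.3274 = -0.1664
  y_4 = 0.0317 - 0.05*0.5068 = 0.0063
Step 5: grad_x = 2*5*-0.1664 = -1.6637, grad_y = 2*8*0.0063 = 0.1014
  x_5 = -0.1664 - 0.05*-1.6637 = -0.0832
  y_5 = 0.0063 - 0.05*0.1014 = 0.0013
f(-0.0832, 0.0013) = 5*(-0.0832)^2 + 8*0.0013^2 = 0.0346


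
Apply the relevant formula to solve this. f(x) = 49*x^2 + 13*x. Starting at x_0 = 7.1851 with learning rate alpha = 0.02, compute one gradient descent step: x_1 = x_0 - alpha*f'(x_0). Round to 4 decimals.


We compute the gradient at x_0 and apply the update.
f'(x) = 98*x + 13
f'(7.1851) = 98*7.1851 + 13 = 717.1398
x_1 = 7.1851 - 0.02*717.1398 = -7.1577


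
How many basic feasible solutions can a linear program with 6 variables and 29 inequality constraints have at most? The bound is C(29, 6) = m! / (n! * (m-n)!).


Each vertex corresponds to some choice of n active constraints out of m, so the number of vertices is at most C(m, n) = m! / (n!(m-n)!).
m = 29, n = 6
Numerator: 29 * 28 * 27 * 26 * 25 * 24
Denominator: 6! = 720
C(29, 6) = 475020


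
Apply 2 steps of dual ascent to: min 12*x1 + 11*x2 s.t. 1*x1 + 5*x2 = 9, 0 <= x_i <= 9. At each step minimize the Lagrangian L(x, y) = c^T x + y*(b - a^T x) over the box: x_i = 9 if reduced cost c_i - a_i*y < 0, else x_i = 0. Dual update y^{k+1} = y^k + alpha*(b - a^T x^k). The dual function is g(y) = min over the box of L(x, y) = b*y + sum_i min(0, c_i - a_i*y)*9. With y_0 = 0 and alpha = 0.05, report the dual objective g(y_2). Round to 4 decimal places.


Dual ascent for LP: min 12*x1 + 11*x2, 1*x1 + 5*x2 = 9, 0 <= x_i <= 9
Step 1: y^k = 0.0, reduced costs: (12.0, 11.0)
  x^k = (0.0, 0.0), subgradient = b - a^T x = 9.0
  y^{k+1} = 0.0 + 0.05*9.0 = 0.45
Step 2: y^k = 0.45, reduced costs: (11.55, 8.75)
  x^k = (0.0, 0.0), subgradient = b - a^T x = 9.0
  y^{k+1} = 0.45 + 0.05*9.0 = 0.9
Dual objective at y_2 = 0.9: reduced costs (11.1, 6.5), box minimizer x = (0.0, 0.0)
g(y_2) = b*y + (c1 - a1*y)*x1 + (c2 - a2*y)*x2 = 9*0.9 + 11.1*0.0 + 6.5*0.0 = 8.1 + 0.0 + 0.0 = 8.1


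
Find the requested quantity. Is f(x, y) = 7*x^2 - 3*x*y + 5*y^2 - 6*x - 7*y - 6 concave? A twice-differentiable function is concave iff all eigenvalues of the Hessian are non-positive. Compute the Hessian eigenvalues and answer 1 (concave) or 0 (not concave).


The Hessian of f(x,y) = 7*x^2 - 3*x*y + 5*y^2 - 6*x - 7*y - 6 is:
H = [[14, -3], [-3, 10]]
Trace = 14 + 10 = 24
Determinant = 14*10 - (-3)^2 = 131
Discriminant = (24)^2 - 4*131 = 52.0
Eigenvalues: lambda_1 = 8.3944, lambda_2 = 15.6056
The function is not concave.

0


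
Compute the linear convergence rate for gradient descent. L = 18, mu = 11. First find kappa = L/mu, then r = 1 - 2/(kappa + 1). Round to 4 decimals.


Step 1: Compute the condition number.
kappa = L/mu = 18/11 = 1.6364
Step 2: Compute the convergence rate.
r = 1 - 2/(kappa + 1) = 1 - 2*mu/(L + mu) = (L - mu)/(L + mu) = 7/29 = 0.2414


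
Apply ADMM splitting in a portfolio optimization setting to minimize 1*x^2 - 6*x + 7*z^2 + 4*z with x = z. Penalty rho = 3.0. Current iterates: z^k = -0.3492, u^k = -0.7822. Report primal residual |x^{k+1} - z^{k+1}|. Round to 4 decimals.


ADMM iteration with rho = 3.0, z^k = -0.3492, u^k = -0.7822
Step 1: x-update.
Minimize 1*x^2 - 6*x + (3.0/2)*(x + 0.3492 - 0.7822)^2
FOC: (2*1 + 3.0)*x = 6 + 3.0*(-0.3492 + 0.7822)
x^{k+1} = 1.4598
Step 2: z-update.
Minimize 7*z^2 + 4*z + (3.0/2)*(1.4598 - z - 0.7822)^2
FOC: (2*7 + 3.0)*z = -4 + 3.0*(1.4598 - 0.7822)
z^{k+1} = -0.1157
Step 3: u-update.
u^{k+1} = -0.7822 + 1.4598 + 0.1157 = 0.7933
Step 4: Primal residual = |1.4598 + 0.1157| = 1.5755


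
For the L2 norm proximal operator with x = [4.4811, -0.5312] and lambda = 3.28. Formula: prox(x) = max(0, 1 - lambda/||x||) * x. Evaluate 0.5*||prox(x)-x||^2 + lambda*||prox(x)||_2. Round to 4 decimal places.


Step 1: Compute ||x||.
||x|| = 4.5125
Step 2: Compute scaling factor.
scale = max(0, 1 - 3.28/4.5125) = 0.2731
Step 3: prox(x) = [1.2239, -0.1451]
||prox(x)|| = 1.2325
Step 4: Proximal objective.
0.5*||prox-x||^2 = 5.3792
lambda*||prox|| = 4.0426
Total = 9.4217


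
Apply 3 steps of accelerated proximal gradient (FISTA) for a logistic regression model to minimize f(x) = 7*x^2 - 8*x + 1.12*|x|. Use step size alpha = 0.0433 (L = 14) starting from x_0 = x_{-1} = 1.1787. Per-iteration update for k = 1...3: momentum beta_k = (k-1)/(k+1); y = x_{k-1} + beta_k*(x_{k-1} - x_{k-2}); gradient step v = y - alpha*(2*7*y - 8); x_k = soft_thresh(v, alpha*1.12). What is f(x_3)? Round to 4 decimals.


FISTA on f(x) = 7*x^2 - 8*x + 1.12*|x|
L = 14, alpha = 0.0433
Iteration 1: beta = 0.0, y = 1.1787 + 0.0*(1.1787 - 1.1787) = 1.1787
  grad(y) = 8.5018, v = y - alpha*grad = 0.8106
  prox(v) = soft_thresh(0.8106, 0.0485) = 0.7621
Iteration 2: beta = 0.3333, y = 0.7621 + 0.3333*(0.7621 - 1.1787) = 0.6232
  grad(y) = 0.7248, v = y - alpha*grad = 0.5918
  prox(v) = soft_thresh(0.5918, 0.0485) = 0.5433
Iteration 3: beta = 0.5, y = 0.5433 + 0.5*(0.5433 - 0.7621) = 0.4339
  grad(y) = -1.9248, v = y - alpha*grad = 0.5173
  prox(v) = soft_thresh(0.5173, 0.0485) = 0.4688
f(x_3) = 7*0.4688^2 - 8*0.4688 + 1.12*|0.4688| = -1.6869


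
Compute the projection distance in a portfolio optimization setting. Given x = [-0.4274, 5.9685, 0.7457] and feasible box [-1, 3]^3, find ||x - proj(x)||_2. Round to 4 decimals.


Project each component onto [-1, 3].
clip(-0.4274) = -0.4274, clip(5.9685) = 3.0, clip(0.7457) = 0.7457
Projection = [-0.4274, 3.0, 0.7457]
Squared diffs: [0.0, 8.812, 0.0]
Distance = sqrt(8.812) = 2.9685


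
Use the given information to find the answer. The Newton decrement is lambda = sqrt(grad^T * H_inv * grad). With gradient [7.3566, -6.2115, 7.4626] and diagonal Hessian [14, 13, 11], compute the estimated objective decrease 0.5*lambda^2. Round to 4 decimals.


Step 1: H is diagonal, so H^(-1) * g = [0.5255, -0.4778, 0.6784].
Step 2: g^T H^(-1) g = sum_i g_i^2 / H_ii
  = (7.3566)^2/14 + (-6.2115)^2/13 + (7.4626)^2/11
  = 3.8657 + 2.9679 + 5.0628 = 11.8963
Step 3: Objective decrease = 0.5 * g^T H^(-1) g = 5.9482


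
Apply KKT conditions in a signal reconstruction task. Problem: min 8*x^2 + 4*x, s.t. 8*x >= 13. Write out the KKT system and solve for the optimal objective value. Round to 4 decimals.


Step 1: Try lambda = 0 (constraint inactive).
x_unc = -4/(2*8) = -0.25
Check: 8*-0.25 = -2.0 < 13 -- violated!
Step 2: Constraint must be active: 8*x = 13
x* = 13/8 = 1.625
lambda = (2*8*1.625 + 4)/8 = 3.75
Step 3: Compute optimal value.
f(x*) = 8*1.625^2 + 4*1.625 = 27.625


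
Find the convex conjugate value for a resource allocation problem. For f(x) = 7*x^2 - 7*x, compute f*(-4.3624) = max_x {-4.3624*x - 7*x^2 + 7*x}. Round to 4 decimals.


f*(y) = sup_x {y*x - a*x^2 - b*x} = sup_x {(y-b)*x - a*x^2}
FOC: (y - b) - 2a*x = 0 => x* = (y - b)/(2a)
x* = (-4.3624 + 7)/(2*7) = 0.1884
f*(-4.3624) = (y-b)^2/(4a) = (-4.3624 + 7)^2/(4*7)
= 6.9569/28 = 0.2485


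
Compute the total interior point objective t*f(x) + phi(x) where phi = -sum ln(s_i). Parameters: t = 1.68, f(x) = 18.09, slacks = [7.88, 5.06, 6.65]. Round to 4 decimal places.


Step 1: Compute log-barrier.
ln values: [2.0643, 1.6214, 1.8946]
phi = -(2.0643 + 1.6214 + 1.8946) = -5.5803
Step 2: Compute augmented objective.
t*f(x) = 1.68*18.09 = 30.3912
Total = 30.3912 - 5.5803 = 24.8109


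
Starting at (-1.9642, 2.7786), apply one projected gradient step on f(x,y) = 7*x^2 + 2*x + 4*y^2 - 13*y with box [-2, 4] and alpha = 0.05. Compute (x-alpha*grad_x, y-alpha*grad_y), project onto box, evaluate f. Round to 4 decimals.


Step 1: Compute gradient at (-1.9642, 2.7786).
grad_x = 2*7*-1.9642 + 2 = -25.4988
grad_y = 2*4*2.7786 - 13 = 9.2288
Step 2: Gradient step.
x_raw = -1.9642 - 0.05*-25.4988 = -0.6893
y_raw = 2.7786 - 0.05*9.2288 = 2.3172
Step 3: Project onto [-2, 4].
x_proj = clip(-0.6893) = -0.6893
y_proj = clip(2.3172) = 2.3172
Step 4: Evaluate f.
f(-0.6893, 2.3172) = -6.6991


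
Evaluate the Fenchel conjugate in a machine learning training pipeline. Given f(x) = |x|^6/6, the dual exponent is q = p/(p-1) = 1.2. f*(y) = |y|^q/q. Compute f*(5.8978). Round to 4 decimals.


The conjugate exponent q satisfies 1/p + 1/q = 1.
p = 6, so q = 6/(6 - 1) = 1.2
|y|^q = 5.8978^1.2 = 8.4106
f*(5.8978) = 8.4106 / 1.2 = 7.0089


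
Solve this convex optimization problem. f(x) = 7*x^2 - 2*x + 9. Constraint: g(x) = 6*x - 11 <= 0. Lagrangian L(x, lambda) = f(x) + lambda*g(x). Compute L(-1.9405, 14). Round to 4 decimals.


Step 1: Evaluate f(x).
f(-1.9405) = 7*(-1.9405)^2 - 2*(-1.9405) + 9 = 39.2398
Step 2: Evaluate g(x).
g(-1.9405) = 6*-1.9405 - 11 = -22.643
Step 3: Compute Lagrangian.
L = 39.2398 + 14*-22.643 = -277.7622


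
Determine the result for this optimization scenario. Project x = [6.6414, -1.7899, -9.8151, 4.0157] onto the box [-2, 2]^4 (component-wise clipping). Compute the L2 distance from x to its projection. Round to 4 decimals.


Project each component onto [-2, 2].
clip(6.6414) = 2.0, clip(-1.7899) = -1.7899, clip(-9.8151) = -2.0, clip(4.0157) = 2.0
Projection = [2.0, -1.7899, -2.0, 2.0]
Squared diffs: [21.5426, 0.0, 61.0758, 4.063]
Distance = sqrt(86.6814) = 9.3103


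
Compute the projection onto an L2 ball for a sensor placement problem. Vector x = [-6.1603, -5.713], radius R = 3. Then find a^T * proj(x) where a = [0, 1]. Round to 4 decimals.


Step 1: Compute ||x|| (intermediates to 6 decimals).
||x|| = sqrt((-6.1603)^2 + (-5.713)^2) = 8.401647
Step 2: Project.
Since ||x|| > R, scale = R/||x|| = 3/8.401647 = 0.357073, proj(x) = scale * x
proj(x) = [-2.199677, -2.039958]
Step 3: Dot product.
a^T * proj(x) = 0*(-2.199677) + 1*(-2.039958) = -2.04


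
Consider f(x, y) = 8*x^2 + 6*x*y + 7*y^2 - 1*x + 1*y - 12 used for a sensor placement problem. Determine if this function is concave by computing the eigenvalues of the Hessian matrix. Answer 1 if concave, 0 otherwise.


The Hessian of f(x,y) = 8*x^2 + 6*x*y + 7*y^2 - 1*x + 1*y - 12 is:
H = [[16, 6], [6, 14]]
Trace = 16 + 14 = 30
Determinant = 16*14 - (6)^2 = 188
Discriminant = (30)^2 - 4*188 = 148.0
Eigenvalues: lambda_1 = 8.9172, lambda_2 = 21.0828
The function is not concave.

0


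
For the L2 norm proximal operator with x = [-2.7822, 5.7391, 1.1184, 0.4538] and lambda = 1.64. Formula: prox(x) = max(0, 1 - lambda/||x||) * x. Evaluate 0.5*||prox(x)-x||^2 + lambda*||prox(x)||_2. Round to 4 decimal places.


Step 1: Compute ||x||.
||x|| = 6.4911
Step 2: Compute scaling factor.
scale = max(0, 1 - 1.64/6.4911) = 0.7473
Step 3: prox(x) = [-2.0793, 4.2891, 0.8358, 0.3391]
||prox(x)|| = 4.8511
Step 4: Proximal objective.
0.5*||prox-x||^2 = 1.3448
lambda*||prox|| = 7.9558
Total = 9.3006


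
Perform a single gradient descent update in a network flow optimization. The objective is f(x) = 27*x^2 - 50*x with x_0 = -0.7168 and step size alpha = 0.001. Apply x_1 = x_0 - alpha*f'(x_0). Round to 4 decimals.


We compute the gradient at x_0 and apply the update.
f'(x) = 54*x - 50
f'(-0.7168) = 54*-0.7168 - 50 = -88.7072
x_1 = -0.7168 - 0.001*-88.7072 = -0.6281


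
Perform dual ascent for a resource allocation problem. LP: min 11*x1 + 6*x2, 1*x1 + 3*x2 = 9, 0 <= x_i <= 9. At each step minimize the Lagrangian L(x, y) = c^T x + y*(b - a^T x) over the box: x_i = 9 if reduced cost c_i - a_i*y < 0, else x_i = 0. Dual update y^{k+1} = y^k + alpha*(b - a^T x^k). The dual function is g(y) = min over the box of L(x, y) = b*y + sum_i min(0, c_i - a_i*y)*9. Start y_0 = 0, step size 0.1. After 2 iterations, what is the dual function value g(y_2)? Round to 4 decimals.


Dual ascent for LP: min 11*x1 + 6*x2, 1*x1 + 3*x2 = 9, 0 <= x_i <= 9
Step 1: y^k = 0.0, reduced costs: (11.0, 6.0)
  x^k = (0.0, 0.0), subgradient = b - a^T x = 9.0
  y^{k+1} = 0.0 + 0.1*9.0 = 0.9
Step 2: y^k = 0.9, reduced costs: (10.1, 3.3)
  x^k = (0.0, 0.0), subgradient = b - a^T x = 9.0
  y^{k+1} = 0.9 + 0.1*9.0 = 1.8
Dual objective at y_2 = 1.8: reduced costs (9.2, 0.6), box minimizer x = (0.0, 0.0)
g(y_2) = b*y + (c1 - a1*y)*x1 + (c2 - a2*y)*x2 = 9*1.8 + 9.2*0.0 + 0.6*0.0 = 16.2 + 0.0 + 0.0 = 16.2


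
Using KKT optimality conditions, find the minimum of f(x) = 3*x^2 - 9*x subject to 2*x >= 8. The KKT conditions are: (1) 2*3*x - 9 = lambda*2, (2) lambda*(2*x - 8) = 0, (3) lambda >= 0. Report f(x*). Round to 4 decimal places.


Step 1: Try lambda = 0 (constraint inactive).
x_unc = 9/(2*3) = 1.5
Check: 2*1.5 = 3.0 < 8 -- violated!
Step 2: Constraint must be active: 2*x = 8
x* = 8/2 = 4.0
lambda = (2*3*4.0 - 9)/2 = 7.5
Step 3: Compute optimal value.
f(x*) = 3*4.0^2 - 9*4.0 = 12.0


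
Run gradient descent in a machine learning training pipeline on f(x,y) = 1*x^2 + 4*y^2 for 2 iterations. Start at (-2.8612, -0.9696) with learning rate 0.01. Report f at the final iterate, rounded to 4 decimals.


Gradient descent on f(x,y) = 1*x^2 + 4*y^2.
Starting point: (-2.8612, -0.9696), alpha = 0.01
Step 1: grad_x = 2*1*-2.8612 = -5.7224, grad_y = 2*4*-0.9696 = -7.7568
  x_1 = -2.8612 - 0.01*-5.7224 = -2.804
  y_1 = -0.9696 - 0.01*-7.7568 = -0.892
Step 2: grad_x = 2*1*-2.804 = -5.608, grad_y = 2*4*-0.892 = -7.1363
  x_2 = -2.804 - 0.01*-5.608 = -2.7479
  y_2 = -0.892 - 0.01*-7.1363 = -0.8207
f(-2.7479, -0.8207) = 1*(-2.7479)^2 + 4*(-0.8207)^2 = 10.2449


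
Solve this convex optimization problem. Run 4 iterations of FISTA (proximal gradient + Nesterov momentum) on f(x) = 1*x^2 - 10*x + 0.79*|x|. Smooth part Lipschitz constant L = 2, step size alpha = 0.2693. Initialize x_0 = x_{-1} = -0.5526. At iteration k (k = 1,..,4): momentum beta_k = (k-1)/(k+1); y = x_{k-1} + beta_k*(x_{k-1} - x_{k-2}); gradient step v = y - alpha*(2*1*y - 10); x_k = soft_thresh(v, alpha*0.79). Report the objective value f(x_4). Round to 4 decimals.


FISTA on f(x) = 1*x^2 - 10*x + 0.79*|x|
L = 2, alpha = 0.2693
Iteration 1: beta = 0.0, y = -0.5526 + 0.0*(-0.5526 + 0.5526) = -0.5526
  grad(y) = -11.1052, v = y - alpha*grad = 2.438
  prox(v) = soft_thresh(2.438, 0.2127) = 2.2253
Iteration 2: beta = 0.3333, y = 2.2253 + 0.3333*(2.2253 + 0.5526) = 3.1512
  grad(y) = -3.6975, v = y - alpha*grad = 4.147
  prox(v) = soft_thresh(4.147, 0.2127) = 3.9342
Iteration 3: beta = 0.5, y = 3.9342 + 0.5*(3.9342 - 2.2253) = 4.7887
  grad(y) = -0.4226, v = y - alpha*grad = 4.9025
  prox(v) = soft_thresh(4.9025, 0.2127) = 4.6898
Iteration 4: beta = 0.6, y = 4.6898 + 0.6*(4.6898 - 3.9342) = 5.1431
  grad(y) = 0.2862, v = y - alpha*grad = 5.066
  prox(v) = soft_thresh(5.066, 0.2127) = 4.8533
f(x_4) = 1*4.8533^2 - 10*4.8533 + 0.79*|4.8533| = -21.1444


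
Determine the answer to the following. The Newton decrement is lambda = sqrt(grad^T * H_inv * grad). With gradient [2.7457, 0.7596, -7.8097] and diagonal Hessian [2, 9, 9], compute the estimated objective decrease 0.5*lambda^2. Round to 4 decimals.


Step 1: H is diagonal, so H^(-1) * g = [1.3729, 0.0844, -0.8677].
Step 2: g^T H^(-1) g = sum_i g_i^2 / H_ii
  = (2.7457)^2/2 + (0.7596)^2/9 + (-7.8097)^2/9
  = 3.7694 + 0.0641 + 6.7768 = 10.6104
Step 3: Objective decrease = 0.5 * g^T H^(-1) g = 5.3052


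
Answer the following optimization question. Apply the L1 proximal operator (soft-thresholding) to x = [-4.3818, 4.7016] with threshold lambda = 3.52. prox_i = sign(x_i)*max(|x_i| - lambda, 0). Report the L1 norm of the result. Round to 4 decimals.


Soft-thresholding with lambda = 3.52:
prox(-4.3818) = sign(-4.3818)*max(|-4.3818| - 3.52, 0) = -0.8618
prox(4.7016) = sign(4.7016)*max(|4.7016| - 3.52, 0) = 1.1816
prox(x) = [-0.8618, 1.1816]
||prox(x)||_1 = 0.8618 + 1.1816 = 2.0434


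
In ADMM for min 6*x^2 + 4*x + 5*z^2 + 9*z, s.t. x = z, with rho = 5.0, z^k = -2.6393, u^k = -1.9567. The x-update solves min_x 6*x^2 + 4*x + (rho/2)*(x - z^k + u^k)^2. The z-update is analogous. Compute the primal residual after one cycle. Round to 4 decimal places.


ADMM iteration with rho = 5.0, z^k = -2.6393, u^k = -1.9567
Step 1: x-update.
Minimize 6*x^2 + 4*x + (5.0/2)*(x + 2.6393 - 1.9567)^2
FOC: (2*6 + 5.0)*x = -4 + 5.0*(-2.6393 + 1.9567)
x^{k+1} = -0.4361
Step 2: z-update.
Minimize 5*z^2 + 9*z + (5.0/2)*(-0.4361 - z - 1.9567)^2
FOC: (2*5 + 5.0)*z = -9 + 5.0*(-0.4361 - 1.9567)
z^{k+1} = -1.3976
Step 3: u-update.
u^{k+1} = -1.9567 - 0.4361 + 1.3976 = -0.9952
Step 4: Primal residual = |-0.4361 + 1.3976| = 0.9615


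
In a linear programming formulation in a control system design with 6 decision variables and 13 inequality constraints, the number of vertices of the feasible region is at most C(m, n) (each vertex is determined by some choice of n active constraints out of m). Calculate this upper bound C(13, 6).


Each vertex corresponds to some choice of n active constraints out of m, so the number of vertices is at most C(m, n) = m! / (n!(m-n)!).
m = 13, n = 6
Numerator: 13 * 12 * 11 * 10 * 9 * 8
Denominator: 6! = 720
C(13, 6) = 1716


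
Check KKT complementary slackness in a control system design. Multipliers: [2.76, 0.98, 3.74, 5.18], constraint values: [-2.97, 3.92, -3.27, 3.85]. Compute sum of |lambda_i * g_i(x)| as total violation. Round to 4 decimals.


KKT complementary slackness check:
lambda_1 * g_1 = 2.76 * -2.97 = -8.1972
lambda_2 * g_2 = 0.98 * 3.92 = 3.8416
lambda_3 * g_3 = 3.74 * -3.27 = -12.2298
lambda_4 * g_4 = 5.18 * 3.85 = 19.943
Total violation = 8.1972 + 3.8416 + 12.2298 + 19.943 = 44.2116


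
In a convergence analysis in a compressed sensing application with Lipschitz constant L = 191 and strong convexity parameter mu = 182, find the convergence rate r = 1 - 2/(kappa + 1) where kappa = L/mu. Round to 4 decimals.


Step 1: Compute the condition number.
kappa = L/mu = 191/182 = 1.0495
Step 2: Compute the convergence rate.
r = 1 - 2/(kappa + 1) = 1 - 2*mu/(L + mu) = (L - mu)/(L + mu) = 9/373 = 0.0241


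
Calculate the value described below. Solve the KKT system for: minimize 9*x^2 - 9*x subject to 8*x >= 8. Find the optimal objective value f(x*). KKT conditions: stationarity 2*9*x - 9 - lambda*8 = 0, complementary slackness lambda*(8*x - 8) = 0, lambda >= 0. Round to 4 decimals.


Step 1: Try lambda = 0 (constraint inactive).
x_unc = 9/(2*9) = 0.5
Check: 8*0.5 = 4.0 < 8 -- violated!
Step 2: Constraint must be active: 8*x = 8
x* = 8/8 = 1.0
lambda = (2*9*1.0 - 9)/8 = 1.125
Step 3: Compute optimal value.
f(x*) = 9*1.0^2 - 9*1.0 = 0.0


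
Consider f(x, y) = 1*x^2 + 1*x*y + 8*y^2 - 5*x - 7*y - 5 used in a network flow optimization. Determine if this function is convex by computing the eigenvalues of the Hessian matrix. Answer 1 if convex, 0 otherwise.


The Hessian of f(x,y) = 1*x^2 + 1*x*y + 8*y^2 - 5*x - 7*y - 5 is:
H = [[2, 1], [1, 16]]
Trace = 2 + 16 = 18
Determinant = 2*16 - (1)^2 = 31
Discriminant = (18)^2 - 4*31 = 200.0
Eigenvalues: lambda_1 = 1.9289, lambda_2 = 16.0711
The function is convex.

1


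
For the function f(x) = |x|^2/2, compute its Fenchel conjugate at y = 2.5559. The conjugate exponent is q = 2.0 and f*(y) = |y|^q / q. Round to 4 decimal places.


The conjugate exponent q satisfies 1/p + 1/q = 1.
p = 2, so q = 2/(2 - 1) = 2.0
|y|^q = 2.5559^2.0 = 6.5326
f*(2.5559) = 6.5326 / 2.0 = 3.2663


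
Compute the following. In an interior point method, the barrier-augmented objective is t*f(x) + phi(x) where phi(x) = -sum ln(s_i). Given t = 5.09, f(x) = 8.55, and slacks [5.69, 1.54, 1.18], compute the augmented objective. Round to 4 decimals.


Step 1: Compute log-barrier.
ln values: [1.7387, 0.4318, 0.1655]
phi = -(1.7387 + 0.4318 + 0.1655) = -2.336
Step 2: Compute augmented objective.
t*f(x) = 5.09*8.55 = 43.5195
Total = 43.5195 - 2.336 = 41.1835


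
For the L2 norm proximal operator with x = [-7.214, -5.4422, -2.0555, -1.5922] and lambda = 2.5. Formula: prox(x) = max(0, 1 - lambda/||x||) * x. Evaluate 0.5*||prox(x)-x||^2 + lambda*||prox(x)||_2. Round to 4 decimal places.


Step 1: Compute ||x||.
||x|| = 9.4032
Step 2: Compute scaling factor.
scale = max(0, 1 - 2.5/9.4032) = 0.7341
Step 3: prox(x) = [-5.296, -3.9953, -1.509, -1.1689]
||prox(x)|| = 6.9032
Step 4: Proximal objective.
0.5*||prox-x||^2 = 3.125
lambda*||prox|| = 17.258
Total = 20.3829


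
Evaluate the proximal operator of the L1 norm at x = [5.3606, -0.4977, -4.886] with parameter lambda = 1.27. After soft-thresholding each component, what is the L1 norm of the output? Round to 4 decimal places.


Soft-thresholding with lambda = 1.27:
prox(5.3606) = sign(5.3606)*max(|5.3606| - 1.27, 0) = 4.0906
prox(-0.4977) = sign(-0.4977)*max(|-0.4977| - 1.27, 0) = 0.0
prox(-4.886) = sign(-4.886)*max(|-4.886| - 1.27, 0) = -3.616
prox(x) = [4.0906, 0.0, -3.616]
||prox(x)||_1 = 4.0906 + 0.0 + 3.616 = 7.7066


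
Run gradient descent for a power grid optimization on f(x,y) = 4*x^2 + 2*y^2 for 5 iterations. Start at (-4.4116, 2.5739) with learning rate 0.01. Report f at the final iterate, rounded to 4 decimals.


Gradient descent on f(x,y) = 4*x^2 + 2*y^2.
Starting point: (-4.4116, 2.5739), alpha = 0.01
Step 1: grad_x = 2*4*-4.4116 = -35.2928, grad_y = 2*2*2.5739 = 10.2956
  x_1 = -4.4116 - 0.01*-35.2928 = -4.0587
  y_1 = 2.5739 - 0.01*10.2956 = 2.4709
Step 2: grad_x = 2*4*-4.0587 = -32.4694, grad_y = 2*2*2.4709 = 9.8838
  x_2 = -4.0587 - 0.01*-32.4694 = -3.734
  y_2 = 2.4709 - 0.01*9.8838 = 2.3721
Step 3: grad_x = 2*4*-3.734 = -29.8718, grad_y = 2*2*2.3721 = 9.4884
  x_3 = -3.734 - 0.01*-29.8718 = -3.4353
  y_3 = 2.3721 - 0.01*9.4884 = 2.2772
Step 4: grad_x = 2*4*-3.4353 = -27.4821, grad_y = 2*2*2.2772 = 9.1089
  x_4 = -3.4353 - 0.01*-27.4821 = -3.1604
  y_4 = 2.2772 - 0.01*9.1089 = 2.1861
Step 5: grad_x = 2*4*-3.1604 = -25.2835, grad_y = 2*2*2.1861 = 8.7445
  x_5 = -3.1604 - 0.01*-25.2835 = -2.9076
  y_5 = 2.1861 - 0.01*8.7445 = 2.0987
f(-2.9076, 2.0987) = 4*(-2.9076)^2 + 2*2.0987^2 = 42.6256


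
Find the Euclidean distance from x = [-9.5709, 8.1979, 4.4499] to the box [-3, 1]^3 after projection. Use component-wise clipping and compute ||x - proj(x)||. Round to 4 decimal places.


Project each component onto [-3, 1].
clip(-9.5709) = -3.0, clip(8.1979) = 1.0, clip(4.4499) = 1.0
Projection = [-3.0, 1.0, 1.0]
Squared diffs: [43.1767, 51.8098, 11.9018]
Distance = sqrt(106.8883) = 10.3387


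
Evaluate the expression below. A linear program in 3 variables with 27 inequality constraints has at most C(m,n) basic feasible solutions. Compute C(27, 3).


Each vertex corresponds to some choice of n active constraints out of m, so the number of vertices is at most C(m, n) = m! / (n!(m-n)!).
m = 27, n = 3
Numerator: 27 * 26 * 25
Denominator: 3! = 6
C(27, 3) = 2925


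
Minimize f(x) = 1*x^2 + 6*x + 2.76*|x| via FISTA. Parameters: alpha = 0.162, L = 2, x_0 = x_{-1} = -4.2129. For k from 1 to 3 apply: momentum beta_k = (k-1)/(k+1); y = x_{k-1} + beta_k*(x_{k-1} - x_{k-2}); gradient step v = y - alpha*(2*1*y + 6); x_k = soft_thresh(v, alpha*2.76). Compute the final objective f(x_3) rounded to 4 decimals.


FISTA on f(x) = 1*x^2 + 6*x + 2.76*|x|
L = 2, alpha = 0.162
Iteration 1: beta = 0.0, y = -4.2129 + 0.0*(-4.2129 + 4.2129) = -4.2129
  grad(y) = -2.4258, v = y - alpha*grad = -3.8199
  prox(v) = soft_thresh(-3.8199, 0.4471) = -3.3728
Iteration 2: beta = 0.3333, y = -3.3728 + 0.3333*(-3.3728 + 4.2129) = -3.0928
  grad(y) = -0.1855, v = y - alpha*grad = -3.0627
  prox(v) = soft_thresh(-3.0627, 0.4471) = -2.6156
Iteration 3: beta = 0.5, y = -2.6156 + 0.5*(-2.6156 + 3.3728) = -2.237
  grad(y) = 1.526, v = y - alpha*grad = -2.4842
  prox(v) = soft_thresh(-2.4842, 0.4471) = -2.0371
f(x_3) = 1*(-2.0371)^2 + 6*(-2.0371) + 2.76*|-2.0371| = -2.4504


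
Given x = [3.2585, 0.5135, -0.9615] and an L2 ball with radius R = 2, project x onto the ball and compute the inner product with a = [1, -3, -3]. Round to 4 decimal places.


Step 1: Compute ||x|| (intermediates to 6 decimals).
||x|| = sqrt(3.2585^2 + 0.5135^2 + (-0.9615)^2) = 3.435984
Step 2: Project.
Since ||x|| > R, scale = R/||x|| = 2/3.435984 = 0.582075, proj(x) = scale * x
proj(x) = [1.896691, 0.298896, -0.559665]
Step 3: Dot product.
a^T * proj(x) = 1*1.896691 - 3*0.298896 - 3*(-0.559665) = 2.679


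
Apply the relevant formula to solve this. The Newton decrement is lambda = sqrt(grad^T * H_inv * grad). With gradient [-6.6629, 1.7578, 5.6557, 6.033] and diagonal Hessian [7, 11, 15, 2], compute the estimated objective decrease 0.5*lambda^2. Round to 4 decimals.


Step 1: H is diagonal, so H^(-1) * g = [-0.9518, 0.1598, 0.377, 3.0165].
Step 2: g^T H^(-1) g = sum_i g_i^2 / H_ii
  = (-6.6629)^2/7 + (1.7578)^2/11 + (5.6557)^2/15 + (6.033)^2/2
  = 6.342 + 0.2809 + 2.1325 + 18.1985 = 26.9539
Step 3: Objective decrease = 0.5 * g^T H^(-1) g = 13.477


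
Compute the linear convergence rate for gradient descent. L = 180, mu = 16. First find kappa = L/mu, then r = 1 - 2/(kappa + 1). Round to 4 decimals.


Step 1: Compute the condition number.
kappa = L/mu = 180/16 = 11.25
Step 2: Compute the convergence rate.
r = 1 - 2/(kappa + 1) = 1 - 2*mu/(L + mu) = (L - mu)/(L + mu) = 164/196 = 0.8367


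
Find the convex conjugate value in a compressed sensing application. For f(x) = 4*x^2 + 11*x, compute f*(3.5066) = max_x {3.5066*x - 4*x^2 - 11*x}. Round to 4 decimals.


f*(y) = sup_x {y*x - a*x^2 - b*x} = sup_x {(y-b)*x - a*x^2}
FOC: (y - b) - 2a*x = 0 => x* = (y - b)/(2a)
x* = (3.5066 - 11)/(2*4) = -0.9367
f*(3.5066) = (y-b)^2/(4a) = (3.5066 - 11)^2/(4*4)
= 56.151/16 = 3.5094


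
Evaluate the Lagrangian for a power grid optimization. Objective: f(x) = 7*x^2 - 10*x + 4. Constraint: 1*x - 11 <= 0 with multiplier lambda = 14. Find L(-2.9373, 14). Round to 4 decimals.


Step 1: Evaluate f(x).
f(-2.9373) = 7*(-2.9373)^2 - 10*(-2.9373) + 4 = 93.7671
Step 2: Evaluate g(x).
g(-2.9373) = 1*-2.9373 - 11 = -13.9373
Step 3: Compute Lagrangian.
L = 93.7671 + 14*-13.9373 = -101.3551


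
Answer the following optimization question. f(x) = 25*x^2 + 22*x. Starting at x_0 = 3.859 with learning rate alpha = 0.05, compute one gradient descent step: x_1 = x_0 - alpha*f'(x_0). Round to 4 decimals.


We compute the gradient at x_0 and apply the update.
f'(x) = 50*x + 22
f'(3.859) = 50*3.859 + 22 = 214.95
x_1 = 3.859 - 0.05*214.95 = -6.8885


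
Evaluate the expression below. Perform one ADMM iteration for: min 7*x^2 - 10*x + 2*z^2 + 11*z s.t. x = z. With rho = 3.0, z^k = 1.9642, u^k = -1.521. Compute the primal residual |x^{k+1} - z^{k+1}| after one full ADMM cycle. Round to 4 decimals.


ADMM iteration with rho = 3.0, z^k = 1.9642, u^k = -1.521
Step 1: x-update.
Minimize 7*x^2 - 10*x + (3.0/2)*(x - 1.9642 - 1.521)^2
FOC: (2*7 + 3.0)*x = 10 + 3.0*(1.9642 + 1.521)
x^{k+1} = 1.2033
Step 2: z-update.
Minimize 2*z^2 + 11*z + (3.0/2)*(1.2033 - z - 1.521)^2
FOC: (2*2 + 3.0)*z = -11 + 3.0*(1.2033 - 1.521)
z^{k+1} = -1.7076
Step 3: u-update.
u^{k+1} = -1.521 + 1.2033 + 1.7076 = 1.3899
Step 4: Primal residual = |1.2033 + 1.7076| = 2.9109


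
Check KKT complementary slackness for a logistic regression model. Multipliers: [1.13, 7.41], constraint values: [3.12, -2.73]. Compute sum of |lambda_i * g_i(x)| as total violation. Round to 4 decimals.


KKT complementary slackness check:
lambda_1 * g_1 = 1.13 * 3.12 = 3.5256
lambda_2 * g_2 = 7.41 * -2.73 = -20.2293
Total violation = 3.5256 + 20.2293 = 23.7549


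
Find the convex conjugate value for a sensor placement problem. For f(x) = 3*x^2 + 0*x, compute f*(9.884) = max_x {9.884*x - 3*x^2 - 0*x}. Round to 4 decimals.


f*(y) = sup_x {y*x - a*x^2 - b*x} = sup_x {(y-b)*x - a*x^2}
FOC: (y - b) - 2a*x = 0 => x* = (y - b)/(2a)
x* = (9.884 - 0)/(2*3) = 1.6473
f*(9.884) = (y-b)^2/(4a) = (9.884 - 0)^2/(4*3)
= 97.6935/12 = 8.1411


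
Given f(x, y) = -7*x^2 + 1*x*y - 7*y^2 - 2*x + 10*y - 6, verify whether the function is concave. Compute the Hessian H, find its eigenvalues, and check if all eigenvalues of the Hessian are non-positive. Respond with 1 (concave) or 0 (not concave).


The Hessian of f(x,y) = -7*x^2 + 1*x*y - 7*y^2 - 2*x + 10*y - 6 is:
H = [[-14, 1], [1, -14]]
Trace = -14 - 14 = -28
Determinant = -14*-14 - (1)^2 = 195
Discriminant = (-28)^2 - 4*195 = 4.0
Eigenvalues: lambda_1 = -15.0, lambda_2 = -13.0
The function is concave.

1


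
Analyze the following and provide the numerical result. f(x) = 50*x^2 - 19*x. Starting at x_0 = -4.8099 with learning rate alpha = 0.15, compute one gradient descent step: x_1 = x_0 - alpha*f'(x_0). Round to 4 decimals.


We compute the gradient at x_0 and apply the update.
f'(x) = 100*x - 19
f'(-4.8099) = 100*-4.8099 - 19 = -499.99
x_1 = -4.8099 - 0.15*-499.99 = 70.1886
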